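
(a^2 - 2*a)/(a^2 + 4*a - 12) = a/(a + 6)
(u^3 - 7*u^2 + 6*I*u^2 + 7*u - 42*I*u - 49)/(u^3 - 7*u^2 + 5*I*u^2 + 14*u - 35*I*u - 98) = (u - I)/(u - 2*I)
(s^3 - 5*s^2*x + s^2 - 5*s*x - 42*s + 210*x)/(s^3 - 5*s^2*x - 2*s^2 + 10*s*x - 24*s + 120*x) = (s + 7)/(s + 4)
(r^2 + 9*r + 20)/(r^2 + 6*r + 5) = (r + 4)/(r + 1)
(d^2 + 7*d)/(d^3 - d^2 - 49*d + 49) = d/(d^2 - 8*d + 7)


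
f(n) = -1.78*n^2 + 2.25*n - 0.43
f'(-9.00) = 34.29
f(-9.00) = -164.86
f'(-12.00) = 44.97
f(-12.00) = -283.75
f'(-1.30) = 6.88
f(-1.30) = -6.36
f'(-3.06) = 13.14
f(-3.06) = -23.98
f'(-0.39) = 3.64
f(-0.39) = -1.58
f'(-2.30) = 10.44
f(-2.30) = -15.02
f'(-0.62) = 4.46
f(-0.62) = -2.51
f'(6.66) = -21.46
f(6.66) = -64.40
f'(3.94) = -11.78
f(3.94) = -19.20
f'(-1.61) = 7.98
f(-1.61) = -8.67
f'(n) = 2.25 - 3.56*n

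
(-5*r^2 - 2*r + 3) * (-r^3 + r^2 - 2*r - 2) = 5*r^5 - 3*r^4 + 5*r^3 + 17*r^2 - 2*r - 6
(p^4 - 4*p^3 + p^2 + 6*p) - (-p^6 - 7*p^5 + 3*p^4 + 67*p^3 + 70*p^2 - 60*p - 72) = p^6 + 7*p^5 - 2*p^4 - 71*p^3 - 69*p^2 + 66*p + 72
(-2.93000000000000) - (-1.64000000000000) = -1.29000000000000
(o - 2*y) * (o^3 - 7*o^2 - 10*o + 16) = o^4 - 2*o^3*y - 7*o^3 + 14*o^2*y - 10*o^2 + 20*o*y + 16*o - 32*y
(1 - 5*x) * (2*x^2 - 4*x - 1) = -10*x^3 + 22*x^2 + x - 1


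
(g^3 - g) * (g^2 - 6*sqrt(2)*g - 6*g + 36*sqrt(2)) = g^5 - 6*sqrt(2)*g^4 - 6*g^4 - g^3 + 36*sqrt(2)*g^3 + 6*g^2 + 6*sqrt(2)*g^2 - 36*sqrt(2)*g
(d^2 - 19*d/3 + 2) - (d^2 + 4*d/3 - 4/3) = 10/3 - 23*d/3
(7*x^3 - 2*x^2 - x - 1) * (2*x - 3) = 14*x^4 - 25*x^3 + 4*x^2 + x + 3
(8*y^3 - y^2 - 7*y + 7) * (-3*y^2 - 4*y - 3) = -24*y^5 - 29*y^4 + y^3 + 10*y^2 - 7*y - 21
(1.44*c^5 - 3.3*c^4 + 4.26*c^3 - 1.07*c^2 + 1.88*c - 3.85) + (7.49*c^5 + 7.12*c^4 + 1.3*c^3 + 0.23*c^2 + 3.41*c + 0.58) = 8.93*c^5 + 3.82*c^4 + 5.56*c^3 - 0.84*c^2 + 5.29*c - 3.27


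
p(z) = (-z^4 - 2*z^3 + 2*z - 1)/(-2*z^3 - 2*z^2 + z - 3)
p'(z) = (6*z^2 + 4*z - 1)*(-z^4 - 2*z^3 + 2*z - 1)/(-2*z^3 - 2*z^2 + z - 3)^2 + (-4*z^3 - 6*z^2 + 2)/(-2*z^3 - 2*z^2 + z - 3) = (2*z^6 + 4*z^5 + z^4 + 16*z^3 + 16*z^2 - 4*z - 5)/(4*z^6 + 8*z^5 + 8*z^3 + 13*z^2 - 6*z + 9)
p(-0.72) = 0.49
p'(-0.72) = -0.00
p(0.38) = 0.12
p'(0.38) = -0.36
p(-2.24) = -1.14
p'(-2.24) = -0.84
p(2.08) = 1.22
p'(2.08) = 0.71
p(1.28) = 0.58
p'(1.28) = 0.89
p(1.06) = 0.38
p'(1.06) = 0.86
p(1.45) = 0.73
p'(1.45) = 0.86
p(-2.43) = -1.05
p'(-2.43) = -0.17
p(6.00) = 3.43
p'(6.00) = 0.52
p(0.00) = 0.33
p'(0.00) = -0.56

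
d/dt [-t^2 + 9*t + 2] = 9 - 2*t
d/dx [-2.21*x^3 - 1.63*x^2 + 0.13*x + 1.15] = -6.63*x^2 - 3.26*x + 0.13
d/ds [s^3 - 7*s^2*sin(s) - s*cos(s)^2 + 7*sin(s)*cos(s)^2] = -7*s^2*cos(s) + 3*s^2 - 14*s*sin(s) + s*sin(2*s) + 7*cos(s)/4 - cos(2*s)/2 + 21*cos(3*s)/4 - 1/2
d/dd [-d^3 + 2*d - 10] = 2 - 3*d^2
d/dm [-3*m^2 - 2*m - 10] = -6*m - 2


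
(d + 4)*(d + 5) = d^2 + 9*d + 20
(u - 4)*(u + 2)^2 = u^3 - 12*u - 16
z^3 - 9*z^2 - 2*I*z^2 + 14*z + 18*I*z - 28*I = (z - 7)*(z - 2)*(z - 2*I)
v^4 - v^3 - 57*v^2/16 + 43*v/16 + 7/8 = (v - 2)*(v - 1)*(v + 1/4)*(v + 7/4)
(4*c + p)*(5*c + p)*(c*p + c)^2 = 20*c^4*p^2 + 40*c^4*p + 20*c^4 + 9*c^3*p^3 + 18*c^3*p^2 + 9*c^3*p + c^2*p^4 + 2*c^2*p^3 + c^2*p^2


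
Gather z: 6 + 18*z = 18*z + 6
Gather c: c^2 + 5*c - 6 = c^2 + 5*c - 6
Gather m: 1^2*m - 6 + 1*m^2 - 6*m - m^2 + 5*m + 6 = 0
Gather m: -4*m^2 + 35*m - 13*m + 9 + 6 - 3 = -4*m^2 + 22*m + 12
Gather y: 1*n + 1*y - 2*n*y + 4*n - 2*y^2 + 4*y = 5*n - 2*y^2 + y*(5 - 2*n)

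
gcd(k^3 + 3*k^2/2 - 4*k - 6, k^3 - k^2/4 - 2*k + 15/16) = k + 3/2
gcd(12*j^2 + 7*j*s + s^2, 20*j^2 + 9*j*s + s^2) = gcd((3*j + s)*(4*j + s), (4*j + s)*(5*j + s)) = 4*j + s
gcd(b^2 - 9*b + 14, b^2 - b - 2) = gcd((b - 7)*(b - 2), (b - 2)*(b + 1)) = b - 2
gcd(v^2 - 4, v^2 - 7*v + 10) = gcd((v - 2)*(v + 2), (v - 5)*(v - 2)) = v - 2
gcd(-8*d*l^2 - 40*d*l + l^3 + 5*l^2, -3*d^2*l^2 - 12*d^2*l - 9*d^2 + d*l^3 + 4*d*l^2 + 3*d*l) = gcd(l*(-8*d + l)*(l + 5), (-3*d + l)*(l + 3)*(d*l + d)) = 1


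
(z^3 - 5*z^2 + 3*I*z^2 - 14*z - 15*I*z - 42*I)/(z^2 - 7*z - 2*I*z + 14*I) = (z^2 + z*(2 + 3*I) + 6*I)/(z - 2*I)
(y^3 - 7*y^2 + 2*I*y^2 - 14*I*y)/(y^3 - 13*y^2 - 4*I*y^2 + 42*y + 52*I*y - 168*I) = y*(y + 2*I)/(y^2 - 2*y*(3 + 2*I) + 24*I)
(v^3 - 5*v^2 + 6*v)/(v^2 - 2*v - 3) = v*(v - 2)/(v + 1)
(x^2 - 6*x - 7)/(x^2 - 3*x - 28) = (x + 1)/(x + 4)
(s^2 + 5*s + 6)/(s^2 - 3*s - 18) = (s + 2)/(s - 6)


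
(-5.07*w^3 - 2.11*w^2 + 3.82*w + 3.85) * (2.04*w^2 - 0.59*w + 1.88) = -10.3428*w^5 - 1.3131*w^4 - 0.4939*w^3 + 1.6334*w^2 + 4.9101*w + 7.238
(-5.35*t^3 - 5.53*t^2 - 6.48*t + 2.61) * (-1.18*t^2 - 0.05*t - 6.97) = 6.313*t^5 + 6.7929*t^4 + 45.2124*t^3 + 35.7883*t^2 + 45.0351*t - 18.1917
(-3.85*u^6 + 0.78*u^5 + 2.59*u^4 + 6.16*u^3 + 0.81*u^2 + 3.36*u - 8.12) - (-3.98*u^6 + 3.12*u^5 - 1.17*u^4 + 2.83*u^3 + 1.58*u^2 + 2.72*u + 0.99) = 0.13*u^6 - 2.34*u^5 + 3.76*u^4 + 3.33*u^3 - 0.77*u^2 + 0.64*u - 9.11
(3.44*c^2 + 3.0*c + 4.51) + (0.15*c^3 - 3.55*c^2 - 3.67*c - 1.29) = 0.15*c^3 - 0.11*c^2 - 0.67*c + 3.22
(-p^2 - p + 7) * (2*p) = -2*p^3 - 2*p^2 + 14*p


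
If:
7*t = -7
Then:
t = -1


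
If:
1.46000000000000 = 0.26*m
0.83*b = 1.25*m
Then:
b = 8.46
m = 5.62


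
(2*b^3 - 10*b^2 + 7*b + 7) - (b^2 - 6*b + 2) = 2*b^3 - 11*b^2 + 13*b + 5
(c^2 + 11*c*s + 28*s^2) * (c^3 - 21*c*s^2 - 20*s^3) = c^5 + 11*c^4*s + 7*c^3*s^2 - 251*c^2*s^3 - 808*c*s^4 - 560*s^5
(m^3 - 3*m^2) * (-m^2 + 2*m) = -m^5 + 5*m^4 - 6*m^3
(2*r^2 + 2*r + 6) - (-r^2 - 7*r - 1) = 3*r^2 + 9*r + 7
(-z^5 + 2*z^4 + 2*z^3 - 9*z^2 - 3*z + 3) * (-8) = 8*z^5 - 16*z^4 - 16*z^3 + 72*z^2 + 24*z - 24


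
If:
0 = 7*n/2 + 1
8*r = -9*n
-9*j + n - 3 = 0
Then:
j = -23/63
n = -2/7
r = 9/28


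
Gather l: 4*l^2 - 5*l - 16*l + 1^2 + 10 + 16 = 4*l^2 - 21*l + 27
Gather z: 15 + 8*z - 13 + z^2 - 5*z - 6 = z^2 + 3*z - 4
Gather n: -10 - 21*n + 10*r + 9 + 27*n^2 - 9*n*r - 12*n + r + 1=27*n^2 + n*(-9*r - 33) + 11*r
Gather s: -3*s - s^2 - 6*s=-s^2 - 9*s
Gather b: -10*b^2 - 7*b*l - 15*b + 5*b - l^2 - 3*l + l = -10*b^2 + b*(-7*l - 10) - l^2 - 2*l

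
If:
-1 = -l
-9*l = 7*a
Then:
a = -9/7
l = 1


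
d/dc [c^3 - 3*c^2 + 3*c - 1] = 3*c^2 - 6*c + 3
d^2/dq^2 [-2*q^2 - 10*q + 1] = -4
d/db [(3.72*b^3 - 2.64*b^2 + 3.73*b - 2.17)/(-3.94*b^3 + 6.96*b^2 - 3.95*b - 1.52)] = (7.105427357601e-15*b^5 + 15.4896*b^4 + 0.00440000000000396*b^3 - 58.1454*b^2 + 38.232*b - 14.2411)/(15.5236*b^6 - 54.8448*b^5 + 79.5676*b^4 - 43.0064*b^3 - 5.5559*b^2 + 12.008*b + 2.3104)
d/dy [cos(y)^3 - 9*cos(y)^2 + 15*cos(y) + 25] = 3*(sin(y)^2 + 6*cos(y) - 6)*sin(y)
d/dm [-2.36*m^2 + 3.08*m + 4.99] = 3.08 - 4.72*m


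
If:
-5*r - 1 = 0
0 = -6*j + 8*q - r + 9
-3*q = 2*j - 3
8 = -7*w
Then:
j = 129/85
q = -1/85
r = -1/5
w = -8/7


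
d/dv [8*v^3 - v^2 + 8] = 2*v*(12*v - 1)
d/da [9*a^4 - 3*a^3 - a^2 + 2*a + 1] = 36*a^3 - 9*a^2 - 2*a + 2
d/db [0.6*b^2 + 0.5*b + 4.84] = 1.2*b + 0.5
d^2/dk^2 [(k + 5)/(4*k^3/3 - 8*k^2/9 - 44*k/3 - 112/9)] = 9*(-(k + 5)*(-9*k^2 + 4*k + 33)^2 + (-9*k^2 + 4*k - (k + 5)*(9*k - 2) + 33)*(-3*k^3 + 2*k^2 + 33*k + 28))/(2*(-3*k^3 + 2*k^2 + 33*k + 28)^3)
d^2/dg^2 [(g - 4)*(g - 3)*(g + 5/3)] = 6*g - 32/3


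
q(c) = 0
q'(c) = 0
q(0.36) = 0.00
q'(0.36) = 0.00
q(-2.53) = 0.00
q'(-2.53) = 0.00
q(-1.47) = 0.00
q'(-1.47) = 0.00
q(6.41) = 0.00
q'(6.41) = 0.00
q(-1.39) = 0.00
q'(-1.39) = 0.00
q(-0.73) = 0.00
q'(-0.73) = 0.00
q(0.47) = 0.00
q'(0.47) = 0.00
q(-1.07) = 0.00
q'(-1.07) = 0.00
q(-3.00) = 0.00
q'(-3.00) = 0.00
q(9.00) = 0.00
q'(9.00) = 0.00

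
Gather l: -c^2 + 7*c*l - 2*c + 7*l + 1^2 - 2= -c^2 - 2*c + l*(7*c + 7) - 1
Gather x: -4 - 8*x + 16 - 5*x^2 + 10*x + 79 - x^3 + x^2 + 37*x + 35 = -x^3 - 4*x^2 + 39*x + 126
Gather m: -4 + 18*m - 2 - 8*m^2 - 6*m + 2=-8*m^2 + 12*m - 4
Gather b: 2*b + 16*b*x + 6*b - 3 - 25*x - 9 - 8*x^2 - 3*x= b*(16*x + 8) - 8*x^2 - 28*x - 12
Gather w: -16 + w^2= w^2 - 16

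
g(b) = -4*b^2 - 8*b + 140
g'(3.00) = -32.00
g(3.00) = 80.00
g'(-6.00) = 40.00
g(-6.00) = 44.00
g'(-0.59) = -3.28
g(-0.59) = 143.33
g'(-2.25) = 10.00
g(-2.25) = 137.75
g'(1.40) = -19.20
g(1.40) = 120.96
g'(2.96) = -31.68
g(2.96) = 81.27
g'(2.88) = -31.04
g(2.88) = 83.78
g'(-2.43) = 11.44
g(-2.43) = 135.82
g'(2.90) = -31.20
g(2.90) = 83.16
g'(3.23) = -33.84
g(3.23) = 72.43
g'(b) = -8*b - 8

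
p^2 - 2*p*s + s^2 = (-p + s)^2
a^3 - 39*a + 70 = (a - 5)*(a - 2)*(a + 7)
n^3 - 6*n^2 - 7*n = n*(n - 7)*(n + 1)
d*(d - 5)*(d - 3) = d^3 - 8*d^2 + 15*d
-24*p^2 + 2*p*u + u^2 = (-4*p + u)*(6*p + u)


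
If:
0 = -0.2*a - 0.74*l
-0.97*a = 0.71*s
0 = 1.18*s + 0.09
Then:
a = 0.06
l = -0.02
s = -0.08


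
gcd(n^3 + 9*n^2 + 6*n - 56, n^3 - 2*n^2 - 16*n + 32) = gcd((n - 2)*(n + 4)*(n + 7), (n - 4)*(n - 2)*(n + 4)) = n^2 + 2*n - 8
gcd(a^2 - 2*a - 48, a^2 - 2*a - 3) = 1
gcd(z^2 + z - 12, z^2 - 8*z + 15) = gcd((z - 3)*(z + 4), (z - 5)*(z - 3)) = z - 3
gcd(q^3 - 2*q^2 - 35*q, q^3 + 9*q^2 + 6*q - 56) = 1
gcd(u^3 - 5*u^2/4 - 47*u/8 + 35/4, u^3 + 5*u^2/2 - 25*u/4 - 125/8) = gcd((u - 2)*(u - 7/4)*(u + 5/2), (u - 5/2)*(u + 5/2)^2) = u + 5/2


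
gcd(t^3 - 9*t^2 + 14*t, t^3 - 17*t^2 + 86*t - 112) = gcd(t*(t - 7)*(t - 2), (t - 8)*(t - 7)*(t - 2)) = t^2 - 9*t + 14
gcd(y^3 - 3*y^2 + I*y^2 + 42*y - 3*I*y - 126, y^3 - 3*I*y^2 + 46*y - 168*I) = y^2 + I*y + 42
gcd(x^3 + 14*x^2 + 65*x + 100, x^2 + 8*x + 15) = x + 5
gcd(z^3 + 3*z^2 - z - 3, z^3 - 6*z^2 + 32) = 1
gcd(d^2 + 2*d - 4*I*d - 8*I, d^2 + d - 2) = d + 2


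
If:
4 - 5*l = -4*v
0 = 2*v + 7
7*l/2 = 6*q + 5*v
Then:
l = -2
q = 7/4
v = -7/2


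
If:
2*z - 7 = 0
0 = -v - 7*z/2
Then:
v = -49/4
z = 7/2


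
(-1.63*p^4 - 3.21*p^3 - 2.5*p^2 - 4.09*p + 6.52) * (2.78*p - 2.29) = -4.5314*p^5 - 5.1911*p^4 + 0.400900000000001*p^3 - 5.6452*p^2 + 27.4917*p - 14.9308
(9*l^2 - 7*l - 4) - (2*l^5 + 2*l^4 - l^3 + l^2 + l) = -2*l^5 - 2*l^4 + l^3 + 8*l^2 - 8*l - 4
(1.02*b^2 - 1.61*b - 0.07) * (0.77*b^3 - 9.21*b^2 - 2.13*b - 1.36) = 0.7854*b^5 - 10.6339*b^4 + 12.6016*b^3 + 2.6868*b^2 + 2.3387*b + 0.0952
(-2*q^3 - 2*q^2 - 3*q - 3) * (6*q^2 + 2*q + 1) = -12*q^5 - 16*q^4 - 24*q^3 - 26*q^2 - 9*q - 3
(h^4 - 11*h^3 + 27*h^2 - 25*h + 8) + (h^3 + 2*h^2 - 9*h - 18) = h^4 - 10*h^3 + 29*h^2 - 34*h - 10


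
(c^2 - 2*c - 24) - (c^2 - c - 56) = 32 - c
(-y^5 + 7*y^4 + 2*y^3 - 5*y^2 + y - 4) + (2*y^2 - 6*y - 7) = -y^5 + 7*y^4 + 2*y^3 - 3*y^2 - 5*y - 11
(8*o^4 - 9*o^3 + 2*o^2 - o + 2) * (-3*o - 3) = -24*o^5 + 3*o^4 + 21*o^3 - 3*o^2 - 3*o - 6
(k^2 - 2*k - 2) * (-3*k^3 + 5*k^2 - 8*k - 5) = -3*k^5 + 11*k^4 - 12*k^3 + k^2 + 26*k + 10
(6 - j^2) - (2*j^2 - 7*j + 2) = -3*j^2 + 7*j + 4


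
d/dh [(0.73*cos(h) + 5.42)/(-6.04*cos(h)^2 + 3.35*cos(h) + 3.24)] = (-4.4092*cos(h)^2 - 65.4736*cos(h) + 15.7918)*sin(h)/(36.4816*cos(h)^4 - 40.468*cos(h)^3 - 27.9167*cos(h)^2 + 21.708*cos(h) + 10.4976)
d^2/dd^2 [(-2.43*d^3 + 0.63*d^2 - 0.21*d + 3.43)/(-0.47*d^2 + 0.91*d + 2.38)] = (3.5527136788005e-15*d^4 + 9.014838*d^3 + 22.802934*d^2 + 92.798454*d - 21.401142)/(0.103823*d^6 - 0.603057*d^5 - 0.409605*d^4 + 5.353985*d^3 + 2.07417*d^2 - 15.463812*d - 13.481272)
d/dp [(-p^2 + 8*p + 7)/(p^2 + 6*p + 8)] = 2*(-7*p^2 - 15*p + 11)/(p^4 + 12*p^3 + 52*p^2 + 96*p + 64)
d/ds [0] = 0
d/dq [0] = 0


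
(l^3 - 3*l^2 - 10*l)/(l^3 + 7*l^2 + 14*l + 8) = l*(l - 5)/(l^2 + 5*l + 4)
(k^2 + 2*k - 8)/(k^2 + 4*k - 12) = (k + 4)/(k + 6)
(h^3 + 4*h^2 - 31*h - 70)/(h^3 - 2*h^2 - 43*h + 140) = (h + 2)/(h - 4)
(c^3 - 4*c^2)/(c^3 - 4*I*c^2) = (c - 4)/(c - 4*I)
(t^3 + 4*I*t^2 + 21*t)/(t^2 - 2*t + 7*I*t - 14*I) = t*(t - 3*I)/(t - 2)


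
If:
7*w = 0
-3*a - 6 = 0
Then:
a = -2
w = 0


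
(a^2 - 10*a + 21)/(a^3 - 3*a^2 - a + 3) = (a - 7)/(a^2 - 1)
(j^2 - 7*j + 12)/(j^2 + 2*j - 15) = (j - 4)/(j + 5)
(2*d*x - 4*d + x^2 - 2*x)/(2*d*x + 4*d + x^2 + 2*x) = (x - 2)/(x + 2)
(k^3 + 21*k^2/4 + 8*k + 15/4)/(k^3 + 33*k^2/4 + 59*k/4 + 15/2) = (k + 3)/(k + 6)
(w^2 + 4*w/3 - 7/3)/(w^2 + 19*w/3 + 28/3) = (w - 1)/(w + 4)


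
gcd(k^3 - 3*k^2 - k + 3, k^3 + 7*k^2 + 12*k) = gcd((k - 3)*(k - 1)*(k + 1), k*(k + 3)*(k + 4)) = 1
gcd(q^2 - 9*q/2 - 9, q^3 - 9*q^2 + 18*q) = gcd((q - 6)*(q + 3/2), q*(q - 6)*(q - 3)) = q - 6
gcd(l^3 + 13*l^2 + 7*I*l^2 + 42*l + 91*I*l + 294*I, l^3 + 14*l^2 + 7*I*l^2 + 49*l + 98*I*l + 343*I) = l^2 + l*(7 + 7*I) + 49*I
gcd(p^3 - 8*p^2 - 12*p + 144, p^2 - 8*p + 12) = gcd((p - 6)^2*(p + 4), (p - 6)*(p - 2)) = p - 6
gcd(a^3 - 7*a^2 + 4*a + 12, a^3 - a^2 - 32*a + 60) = a - 2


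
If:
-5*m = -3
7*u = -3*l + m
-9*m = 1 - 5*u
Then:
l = -209/75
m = 3/5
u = 32/25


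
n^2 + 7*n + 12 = (n + 3)*(n + 4)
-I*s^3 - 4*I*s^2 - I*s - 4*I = (s + 4)*(s - I)*(-I*s + 1)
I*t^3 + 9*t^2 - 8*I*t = t*(t - 8*I)*(I*t + 1)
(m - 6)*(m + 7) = m^2 + m - 42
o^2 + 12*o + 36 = (o + 6)^2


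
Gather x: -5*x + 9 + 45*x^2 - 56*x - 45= 45*x^2 - 61*x - 36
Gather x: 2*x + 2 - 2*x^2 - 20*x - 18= -2*x^2 - 18*x - 16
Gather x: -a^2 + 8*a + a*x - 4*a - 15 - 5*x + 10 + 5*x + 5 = -a^2 + a*x + 4*a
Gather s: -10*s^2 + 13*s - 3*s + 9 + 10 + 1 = -10*s^2 + 10*s + 20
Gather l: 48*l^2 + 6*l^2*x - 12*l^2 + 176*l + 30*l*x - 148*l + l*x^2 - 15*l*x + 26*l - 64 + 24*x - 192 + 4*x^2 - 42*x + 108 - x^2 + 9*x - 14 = l^2*(6*x + 36) + l*(x^2 + 15*x + 54) + 3*x^2 - 9*x - 162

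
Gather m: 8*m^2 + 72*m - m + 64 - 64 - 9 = 8*m^2 + 71*m - 9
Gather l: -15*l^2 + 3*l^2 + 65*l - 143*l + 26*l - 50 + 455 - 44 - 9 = -12*l^2 - 52*l + 352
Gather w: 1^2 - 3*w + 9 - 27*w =10 - 30*w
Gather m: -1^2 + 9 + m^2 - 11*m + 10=m^2 - 11*m + 18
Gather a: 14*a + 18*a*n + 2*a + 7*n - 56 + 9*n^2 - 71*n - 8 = a*(18*n + 16) + 9*n^2 - 64*n - 64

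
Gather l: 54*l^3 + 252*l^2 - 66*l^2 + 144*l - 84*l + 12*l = 54*l^3 + 186*l^2 + 72*l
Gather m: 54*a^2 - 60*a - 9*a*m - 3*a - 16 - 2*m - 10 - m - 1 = 54*a^2 - 63*a + m*(-9*a - 3) - 27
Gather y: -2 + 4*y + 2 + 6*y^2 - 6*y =6*y^2 - 2*y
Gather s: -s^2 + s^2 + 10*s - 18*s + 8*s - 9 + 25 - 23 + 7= 0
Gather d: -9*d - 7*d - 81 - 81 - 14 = -16*d - 176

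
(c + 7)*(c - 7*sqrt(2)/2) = c^2 - 7*sqrt(2)*c/2 + 7*c - 49*sqrt(2)/2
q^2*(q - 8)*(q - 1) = q^4 - 9*q^3 + 8*q^2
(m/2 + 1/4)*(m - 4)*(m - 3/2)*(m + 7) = m^4/2 + m^3 - 127*m^2/8 + 103*m/8 + 21/2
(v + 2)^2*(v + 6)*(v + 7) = v^4 + 17*v^3 + 98*v^2 + 220*v + 168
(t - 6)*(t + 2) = t^2 - 4*t - 12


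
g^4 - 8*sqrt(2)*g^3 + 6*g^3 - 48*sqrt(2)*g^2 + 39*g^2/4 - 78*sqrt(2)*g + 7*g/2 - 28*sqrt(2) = (g + 7/2)*(g - 8*sqrt(2))*(sqrt(2)*g/2 + sqrt(2))*(sqrt(2)*g + sqrt(2)/2)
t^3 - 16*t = t*(t - 4)*(t + 4)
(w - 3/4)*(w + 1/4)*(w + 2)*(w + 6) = w^4 + 15*w^3/2 + 125*w^2/16 - 15*w/2 - 9/4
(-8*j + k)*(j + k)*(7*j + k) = -56*j^3 - 57*j^2*k + k^3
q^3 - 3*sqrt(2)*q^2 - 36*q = q*(q - 6*sqrt(2))*(q + 3*sqrt(2))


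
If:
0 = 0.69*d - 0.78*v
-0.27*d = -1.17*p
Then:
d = 1.1304347826087*v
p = 0.260869565217391*v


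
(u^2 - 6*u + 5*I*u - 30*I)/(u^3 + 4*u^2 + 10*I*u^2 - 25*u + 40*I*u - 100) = (u - 6)/(u^2 + u*(4 + 5*I) + 20*I)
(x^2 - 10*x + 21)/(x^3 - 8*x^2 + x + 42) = 1/(x + 2)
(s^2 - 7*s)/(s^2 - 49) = s/(s + 7)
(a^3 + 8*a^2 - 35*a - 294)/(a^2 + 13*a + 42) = (a^2 + a - 42)/(a + 6)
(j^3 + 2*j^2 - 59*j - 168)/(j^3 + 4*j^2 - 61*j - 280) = (j + 3)/(j + 5)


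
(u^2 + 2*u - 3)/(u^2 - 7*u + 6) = (u + 3)/(u - 6)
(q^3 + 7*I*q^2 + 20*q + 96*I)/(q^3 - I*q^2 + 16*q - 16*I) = (q^2 + 11*I*q - 24)/(q^2 + 3*I*q + 4)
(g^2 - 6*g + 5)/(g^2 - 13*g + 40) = (g - 1)/(g - 8)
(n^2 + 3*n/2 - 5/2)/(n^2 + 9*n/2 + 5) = (n - 1)/(n + 2)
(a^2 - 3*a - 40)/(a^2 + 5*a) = (a - 8)/a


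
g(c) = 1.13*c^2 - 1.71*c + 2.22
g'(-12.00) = -28.83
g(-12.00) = 185.46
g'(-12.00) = -28.83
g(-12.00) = 185.46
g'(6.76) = 13.57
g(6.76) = 42.30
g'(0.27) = -1.10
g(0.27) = 1.84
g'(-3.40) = -9.39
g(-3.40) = 21.10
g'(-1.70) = -5.55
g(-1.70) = 8.39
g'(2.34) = 3.58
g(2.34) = 4.41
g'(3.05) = 5.18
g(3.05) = 7.52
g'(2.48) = 3.89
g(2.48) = 4.93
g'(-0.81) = -3.54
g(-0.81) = 4.35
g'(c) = 2.26*c - 1.71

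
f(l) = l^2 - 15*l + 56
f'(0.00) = -15.00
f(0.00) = 56.00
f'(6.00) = -3.00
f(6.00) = 2.00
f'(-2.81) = -20.62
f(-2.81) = 106.05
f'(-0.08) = -15.16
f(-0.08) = 57.21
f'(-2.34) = -19.68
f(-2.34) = 96.58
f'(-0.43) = -15.86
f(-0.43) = 62.63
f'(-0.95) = -16.90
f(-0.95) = 71.15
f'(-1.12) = -17.24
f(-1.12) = 74.05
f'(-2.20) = -19.40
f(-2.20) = 93.84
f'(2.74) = -9.52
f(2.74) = 22.41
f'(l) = 2*l - 15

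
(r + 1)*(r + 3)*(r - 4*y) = r^3 - 4*r^2*y + 4*r^2 - 16*r*y + 3*r - 12*y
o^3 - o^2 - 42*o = o*(o - 7)*(o + 6)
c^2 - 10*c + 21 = (c - 7)*(c - 3)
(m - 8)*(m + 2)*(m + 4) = m^3 - 2*m^2 - 40*m - 64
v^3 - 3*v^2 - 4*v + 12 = (v - 3)*(v - 2)*(v + 2)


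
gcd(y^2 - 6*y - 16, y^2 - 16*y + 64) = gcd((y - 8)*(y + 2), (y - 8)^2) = y - 8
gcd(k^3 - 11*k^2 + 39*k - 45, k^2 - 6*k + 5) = k - 5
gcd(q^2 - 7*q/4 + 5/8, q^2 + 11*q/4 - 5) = q - 5/4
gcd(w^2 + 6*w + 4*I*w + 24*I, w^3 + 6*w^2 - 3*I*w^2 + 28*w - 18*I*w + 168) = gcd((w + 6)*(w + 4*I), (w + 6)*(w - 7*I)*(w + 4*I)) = w^2 + w*(6 + 4*I) + 24*I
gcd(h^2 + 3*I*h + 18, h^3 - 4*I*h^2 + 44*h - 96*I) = h + 6*I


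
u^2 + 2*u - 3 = (u - 1)*(u + 3)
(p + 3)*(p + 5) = p^2 + 8*p + 15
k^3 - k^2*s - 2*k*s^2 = k*(k - 2*s)*(k + s)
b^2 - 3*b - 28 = (b - 7)*(b + 4)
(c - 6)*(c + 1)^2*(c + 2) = c^4 - 2*c^3 - 19*c^2 - 28*c - 12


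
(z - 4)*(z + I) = z^2 - 4*z + I*z - 4*I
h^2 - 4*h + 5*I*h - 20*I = (h - 4)*(h + 5*I)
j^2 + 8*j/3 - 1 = (j - 1/3)*(j + 3)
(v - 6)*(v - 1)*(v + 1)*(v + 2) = v^4 - 4*v^3 - 13*v^2 + 4*v + 12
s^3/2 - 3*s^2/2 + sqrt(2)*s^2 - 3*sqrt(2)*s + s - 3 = (s/2 + sqrt(2)/2)*(s - 3)*(s + sqrt(2))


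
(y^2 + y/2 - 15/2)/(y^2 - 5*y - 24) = (y - 5/2)/(y - 8)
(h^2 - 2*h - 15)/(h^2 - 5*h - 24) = (h - 5)/(h - 8)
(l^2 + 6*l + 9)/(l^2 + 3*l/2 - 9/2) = 2*(l + 3)/(2*l - 3)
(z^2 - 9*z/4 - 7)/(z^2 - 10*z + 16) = (z^2 - 9*z/4 - 7)/(z^2 - 10*z + 16)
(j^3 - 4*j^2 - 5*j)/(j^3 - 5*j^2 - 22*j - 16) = j*(j - 5)/(j^2 - 6*j - 16)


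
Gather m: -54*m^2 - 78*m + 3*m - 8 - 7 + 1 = -54*m^2 - 75*m - 14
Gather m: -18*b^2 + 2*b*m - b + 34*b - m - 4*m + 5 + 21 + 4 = -18*b^2 + 33*b + m*(2*b - 5) + 30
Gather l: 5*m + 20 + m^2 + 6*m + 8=m^2 + 11*m + 28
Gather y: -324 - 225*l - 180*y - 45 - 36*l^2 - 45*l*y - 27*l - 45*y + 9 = -36*l^2 - 252*l + y*(-45*l - 225) - 360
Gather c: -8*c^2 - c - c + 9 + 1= -8*c^2 - 2*c + 10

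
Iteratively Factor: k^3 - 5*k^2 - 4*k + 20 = (k - 5)*(k^2 - 4) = (k - 5)*(k + 2)*(k - 2)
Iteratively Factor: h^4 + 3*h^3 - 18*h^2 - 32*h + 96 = (h + 4)*(h^3 - h^2 - 14*h + 24) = (h - 3)*(h + 4)*(h^2 + 2*h - 8) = (h - 3)*(h - 2)*(h + 4)*(h + 4)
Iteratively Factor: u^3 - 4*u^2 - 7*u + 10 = (u - 1)*(u^2 - 3*u - 10) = (u - 1)*(u + 2)*(u - 5)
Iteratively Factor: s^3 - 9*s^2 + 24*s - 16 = (s - 4)*(s^2 - 5*s + 4) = (s - 4)*(s - 1)*(s - 4)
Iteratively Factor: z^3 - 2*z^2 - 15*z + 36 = (z + 4)*(z^2 - 6*z + 9) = (z - 3)*(z + 4)*(z - 3)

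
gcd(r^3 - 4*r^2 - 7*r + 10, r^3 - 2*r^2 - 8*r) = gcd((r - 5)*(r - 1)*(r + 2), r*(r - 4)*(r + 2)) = r + 2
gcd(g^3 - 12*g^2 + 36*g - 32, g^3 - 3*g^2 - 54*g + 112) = g^2 - 10*g + 16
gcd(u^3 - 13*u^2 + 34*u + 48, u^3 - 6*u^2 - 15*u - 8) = u^2 - 7*u - 8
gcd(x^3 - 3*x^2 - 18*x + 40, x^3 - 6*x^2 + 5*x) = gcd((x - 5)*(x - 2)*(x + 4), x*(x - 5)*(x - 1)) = x - 5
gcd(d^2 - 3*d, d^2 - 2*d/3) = d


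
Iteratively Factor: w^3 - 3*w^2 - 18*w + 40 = (w - 2)*(w^2 - w - 20) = (w - 5)*(w - 2)*(w + 4)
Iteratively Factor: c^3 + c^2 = (c)*(c^2 + c) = c*(c + 1)*(c)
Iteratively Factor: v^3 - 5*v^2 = (v)*(v^2 - 5*v) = v^2*(v - 5)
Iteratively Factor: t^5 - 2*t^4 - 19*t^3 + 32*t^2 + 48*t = (t - 3)*(t^4 + t^3 - 16*t^2 - 16*t) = (t - 3)*(t + 4)*(t^3 - 3*t^2 - 4*t) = (t - 3)*(t + 1)*(t + 4)*(t^2 - 4*t) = t*(t - 3)*(t + 1)*(t + 4)*(t - 4)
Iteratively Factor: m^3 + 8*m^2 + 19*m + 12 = (m + 1)*(m^2 + 7*m + 12) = (m + 1)*(m + 3)*(m + 4)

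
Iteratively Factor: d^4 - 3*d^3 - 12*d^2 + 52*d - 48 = (d - 3)*(d^3 - 12*d + 16) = (d - 3)*(d + 4)*(d^2 - 4*d + 4) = (d - 3)*(d - 2)*(d + 4)*(d - 2)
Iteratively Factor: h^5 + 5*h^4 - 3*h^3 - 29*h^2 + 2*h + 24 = (h + 3)*(h^4 + 2*h^3 - 9*h^2 - 2*h + 8) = (h - 1)*(h + 3)*(h^3 + 3*h^2 - 6*h - 8) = (h - 1)*(h + 3)*(h + 4)*(h^2 - h - 2) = (h - 2)*(h - 1)*(h + 3)*(h + 4)*(h + 1)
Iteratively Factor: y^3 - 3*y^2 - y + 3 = (y - 1)*(y^2 - 2*y - 3) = (y - 3)*(y - 1)*(y + 1)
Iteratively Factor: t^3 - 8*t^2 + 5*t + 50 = (t + 2)*(t^2 - 10*t + 25) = (t - 5)*(t + 2)*(t - 5)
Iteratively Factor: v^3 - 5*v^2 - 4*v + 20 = (v + 2)*(v^2 - 7*v + 10) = (v - 5)*(v + 2)*(v - 2)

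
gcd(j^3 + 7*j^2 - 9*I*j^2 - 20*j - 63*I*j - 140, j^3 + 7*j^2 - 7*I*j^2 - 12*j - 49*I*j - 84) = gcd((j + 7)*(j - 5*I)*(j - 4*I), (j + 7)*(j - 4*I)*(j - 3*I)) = j^2 + j*(7 - 4*I) - 28*I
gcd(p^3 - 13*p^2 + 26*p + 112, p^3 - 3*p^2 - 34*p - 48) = p^2 - 6*p - 16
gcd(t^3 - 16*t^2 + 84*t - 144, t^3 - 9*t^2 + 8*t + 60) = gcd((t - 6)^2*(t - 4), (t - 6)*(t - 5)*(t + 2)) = t - 6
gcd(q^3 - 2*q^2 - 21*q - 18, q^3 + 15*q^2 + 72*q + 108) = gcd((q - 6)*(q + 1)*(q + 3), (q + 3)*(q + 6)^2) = q + 3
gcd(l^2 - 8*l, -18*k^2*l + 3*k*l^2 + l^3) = l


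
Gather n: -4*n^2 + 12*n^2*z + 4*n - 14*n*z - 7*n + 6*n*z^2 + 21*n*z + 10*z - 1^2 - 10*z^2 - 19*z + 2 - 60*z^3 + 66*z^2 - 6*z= n^2*(12*z - 4) + n*(6*z^2 + 7*z - 3) - 60*z^3 + 56*z^2 - 15*z + 1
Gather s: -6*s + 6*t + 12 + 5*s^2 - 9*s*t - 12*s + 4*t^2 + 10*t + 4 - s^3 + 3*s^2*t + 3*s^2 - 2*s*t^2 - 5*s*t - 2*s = -s^3 + s^2*(3*t + 8) + s*(-2*t^2 - 14*t - 20) + 4*t^2 + 16*t + 16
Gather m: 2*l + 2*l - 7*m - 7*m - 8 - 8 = 4*l - 14*m - 16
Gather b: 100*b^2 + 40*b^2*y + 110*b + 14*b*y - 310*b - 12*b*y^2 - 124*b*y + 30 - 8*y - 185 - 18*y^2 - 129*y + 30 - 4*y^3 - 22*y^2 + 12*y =b^2*(40*y + 100) + b*(-12*y^2 - 110*y - 200) - 4*y^3 - 40*y^2 - 125*y - 125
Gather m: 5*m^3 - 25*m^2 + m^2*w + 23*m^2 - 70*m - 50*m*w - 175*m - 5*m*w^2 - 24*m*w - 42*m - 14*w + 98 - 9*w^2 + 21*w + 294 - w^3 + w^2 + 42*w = 5*m^3 + m^2*(w - 2) + m*(-5*w^2 - 74*w - 287) - w^3 - 8*w^2 + 49*w + 392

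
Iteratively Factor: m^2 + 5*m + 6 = (m + 2)*(m + 3)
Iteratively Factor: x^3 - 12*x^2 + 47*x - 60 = (x - 4)*(x^2 - 8*x + 15) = (x - 4)*(x - 3)*(x - 5)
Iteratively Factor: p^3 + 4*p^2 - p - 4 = (p + 1)*(p^2 + 3*p - 4) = (p + 1)*(p + 4)*(p - 1)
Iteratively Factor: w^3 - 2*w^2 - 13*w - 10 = (w + 1)*(w^2 - 3*w - 10) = (w + 1)*(w + 2)*(w - 5)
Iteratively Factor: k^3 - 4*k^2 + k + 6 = (k - 2)*(k^2 - 2*k - 3) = (k - 3)*(k - 2)*(k + 1)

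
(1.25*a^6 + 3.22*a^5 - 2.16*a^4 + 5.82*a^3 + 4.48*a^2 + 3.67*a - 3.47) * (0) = 0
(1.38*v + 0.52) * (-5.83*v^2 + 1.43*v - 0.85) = -8.0454*v^3 - 1.0582*v^2 - 0.4294*v - 0.442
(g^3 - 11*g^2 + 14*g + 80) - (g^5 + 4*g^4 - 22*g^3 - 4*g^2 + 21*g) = -g^5 - 4*g^4 + 23*g^3 - 7*g^2 - 7*g + 80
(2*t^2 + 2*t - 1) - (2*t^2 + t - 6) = t + 5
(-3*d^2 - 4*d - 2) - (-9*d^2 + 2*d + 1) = 6*d^2 - 6*d - 3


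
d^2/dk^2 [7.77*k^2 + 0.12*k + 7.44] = 15.5400000000000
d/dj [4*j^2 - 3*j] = 8*j - 3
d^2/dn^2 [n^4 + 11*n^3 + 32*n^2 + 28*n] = 12*n^2 + 66*n + 64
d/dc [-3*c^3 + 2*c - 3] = 2 - 9*c^2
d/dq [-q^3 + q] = 1 - 3*q^2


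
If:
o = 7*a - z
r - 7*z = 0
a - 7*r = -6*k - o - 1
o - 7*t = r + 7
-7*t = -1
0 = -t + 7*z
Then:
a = 400/343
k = -3193/2058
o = 57/7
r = 1/7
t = 1/7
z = 1/49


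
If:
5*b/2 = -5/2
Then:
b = -1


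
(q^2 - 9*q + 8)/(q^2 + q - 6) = (q^2 - 9*q + 8)/(q^2 + q - 6)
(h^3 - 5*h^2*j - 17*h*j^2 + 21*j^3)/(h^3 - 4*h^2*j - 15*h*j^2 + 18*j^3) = (h - 7*j)/(h - 6*j)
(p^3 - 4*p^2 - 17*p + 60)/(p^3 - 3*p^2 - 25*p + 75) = (p + 4)/(p + 5)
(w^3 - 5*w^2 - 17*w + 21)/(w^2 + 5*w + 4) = (w^3 - 5*w^2 - 17*w + 21)/(w^2 + 5*w + 4)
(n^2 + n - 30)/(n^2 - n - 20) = (n + 6)/(n + 4)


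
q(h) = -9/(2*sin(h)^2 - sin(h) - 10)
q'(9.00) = -0.05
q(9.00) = 0.89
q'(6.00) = -0.20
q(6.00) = 0.94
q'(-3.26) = 0.05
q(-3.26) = 0.89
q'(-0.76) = -0.35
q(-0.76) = 1.08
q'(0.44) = 0.06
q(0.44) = 0.89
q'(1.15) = 0.11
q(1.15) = 0.97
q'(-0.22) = -0.18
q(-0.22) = 0.93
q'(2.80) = -0.03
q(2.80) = 0.89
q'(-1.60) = 0.03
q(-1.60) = 1.29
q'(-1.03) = -0.35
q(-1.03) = 1.17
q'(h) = -9*(-4*sin(h)*cos(h) + cos(h))/(2*sin(h)^2 - sin(h) - 10)^2 = 9*(4*sin(h) - 1)*cos(h)/(sin(h) + cos(2*h) + 9)^2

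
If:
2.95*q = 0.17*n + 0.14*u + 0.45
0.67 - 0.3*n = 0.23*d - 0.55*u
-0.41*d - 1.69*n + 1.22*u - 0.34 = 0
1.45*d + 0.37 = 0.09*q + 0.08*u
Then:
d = -0.39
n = -1.82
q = -0.07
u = -2.37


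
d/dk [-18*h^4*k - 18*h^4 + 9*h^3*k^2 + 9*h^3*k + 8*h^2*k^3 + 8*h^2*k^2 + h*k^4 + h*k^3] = h*(-18*h^3 + 18*h^2*k + 9*h^2 + 24*h*k^2 + 16*h*k + 4*k^3 + 3*k^2)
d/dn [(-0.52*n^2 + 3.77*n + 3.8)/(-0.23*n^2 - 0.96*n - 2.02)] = (1.3663*n^2 + 3.8488*n - 3.9674)/(0.0529*n^4 + 0.4416*n^3 + 1.8508*n^2 + 3.8784*n + 4.0804)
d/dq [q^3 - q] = 3*q^2 - 1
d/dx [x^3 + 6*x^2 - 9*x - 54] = 3*x^2 + 12*x - 9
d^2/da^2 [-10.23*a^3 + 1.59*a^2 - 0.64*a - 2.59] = 3.18 - 61.38*a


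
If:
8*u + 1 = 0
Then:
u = -1/8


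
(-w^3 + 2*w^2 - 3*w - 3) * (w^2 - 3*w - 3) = -w^5 + 5*w^4 - 6*w^3 + 18*w + 9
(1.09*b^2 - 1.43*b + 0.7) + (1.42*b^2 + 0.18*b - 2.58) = 2.51*b^2 - 1.25*b - 1.88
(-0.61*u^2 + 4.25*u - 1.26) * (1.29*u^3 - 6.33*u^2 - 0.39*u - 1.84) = -0.7869*u^5 + 9.3438*u^4 - 28.29*u^3 + 7.4407*u^2 - 7.3286*u + 2.3184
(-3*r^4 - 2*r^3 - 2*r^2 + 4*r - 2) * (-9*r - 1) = 27*r^5 + 21*r^4 + 20*r^3 - 34*r^2 + 14*r + 2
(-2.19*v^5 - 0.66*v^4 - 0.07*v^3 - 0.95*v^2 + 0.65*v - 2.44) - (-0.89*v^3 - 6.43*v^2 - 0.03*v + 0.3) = -2.19*v^5 - 0.66*v^4 + 0.82*v^3 + 5.48*v^2 + 0.68*v - 2.74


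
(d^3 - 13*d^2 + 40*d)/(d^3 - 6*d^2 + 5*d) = (d - 8)/(d - 1)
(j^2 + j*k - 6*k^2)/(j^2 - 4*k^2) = (j + 3*k)/(j + 2*k)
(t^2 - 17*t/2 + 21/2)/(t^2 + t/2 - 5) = (2*t^2 - 17*t + 21)/(2*t^2 + t - 10)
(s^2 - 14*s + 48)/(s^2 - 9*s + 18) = (s - 8)/(s - 3)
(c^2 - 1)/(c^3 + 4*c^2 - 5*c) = (c + 1)/(c*(c + 5))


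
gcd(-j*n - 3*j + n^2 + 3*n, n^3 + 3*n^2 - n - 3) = n + 3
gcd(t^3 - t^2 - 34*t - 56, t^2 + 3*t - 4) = t + 4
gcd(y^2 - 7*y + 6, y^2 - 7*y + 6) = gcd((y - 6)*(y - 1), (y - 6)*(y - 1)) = y^2 - 7*y + 6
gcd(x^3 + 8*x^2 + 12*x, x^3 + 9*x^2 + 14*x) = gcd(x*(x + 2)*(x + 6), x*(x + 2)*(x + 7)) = x^2 + 2*x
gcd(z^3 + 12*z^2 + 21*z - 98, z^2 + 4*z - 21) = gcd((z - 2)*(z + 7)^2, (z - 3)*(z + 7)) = z + 7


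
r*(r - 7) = r^2 - 7*r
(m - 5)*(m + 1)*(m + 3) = m^3 - m^2 - 17*m - 15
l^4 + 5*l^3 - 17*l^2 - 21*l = l*(l - 3)*(l + 1)*(l + 7)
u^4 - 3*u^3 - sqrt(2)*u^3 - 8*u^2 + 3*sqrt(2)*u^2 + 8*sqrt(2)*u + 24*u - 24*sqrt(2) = (u - 3)*(u - 2*sqrt(2))*(u - sqrt(2))*(u + 2*sqrt(2))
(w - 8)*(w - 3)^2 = w^3 - 14*w^2 + 57*w - 72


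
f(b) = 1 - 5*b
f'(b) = -5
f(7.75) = -37.75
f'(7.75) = -5.00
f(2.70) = -12.50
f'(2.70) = -5.00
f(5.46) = -26.30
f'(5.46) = -5.00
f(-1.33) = 7.65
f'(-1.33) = -5.00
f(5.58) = -26.90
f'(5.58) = -5.00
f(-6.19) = 31.95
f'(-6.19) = -5.00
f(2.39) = -10.95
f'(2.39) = -5.00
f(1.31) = -5.55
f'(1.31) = -5.00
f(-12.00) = 61.00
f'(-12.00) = -5.00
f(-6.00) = 31.00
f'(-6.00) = -5.00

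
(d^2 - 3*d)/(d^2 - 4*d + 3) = d/(d - 1)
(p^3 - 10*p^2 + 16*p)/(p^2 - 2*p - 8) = p*(-p^2 + 10*p - 16)/(-p^2 + 2*p + 8)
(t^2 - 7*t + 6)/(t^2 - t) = (t - 6)/t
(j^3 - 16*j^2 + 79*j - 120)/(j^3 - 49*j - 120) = (j^2 - 8*j + 15)/(j^2 + 8*j + 15)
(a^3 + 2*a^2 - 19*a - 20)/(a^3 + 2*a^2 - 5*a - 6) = (a^2 + a - 20)/(a^2 + a - 6)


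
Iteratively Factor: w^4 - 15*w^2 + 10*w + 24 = (w + 4)*(w^3 - 4*w^2 + w + 6) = (w - 3)*(w + 4)*(w^2 - w - 2) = (w - 3)*(w - 2)*(w + 4)*(w + 1)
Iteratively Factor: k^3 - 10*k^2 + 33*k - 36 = (k - 3)*(k^2 - 7*k + 12) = (k - 4)*(k - 3)*(k - 3)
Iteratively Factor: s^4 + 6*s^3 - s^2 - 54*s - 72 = (s - 3)*(s^3 + 9*s^2 + 26*s + 24) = (s - 3)*(s + 4)*(s^2 + 5*s + 6) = (s - 3)*(s + 3)*(s + 4)*(s + 2)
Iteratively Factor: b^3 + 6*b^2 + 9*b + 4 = (b + 4)*(b^2 + 2*b + 1) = (b + 1)*(b + 4)*(b + 1)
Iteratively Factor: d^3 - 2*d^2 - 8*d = (d)*(d^2 - 2*d - 8) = d*(d + 2)*(d - 4)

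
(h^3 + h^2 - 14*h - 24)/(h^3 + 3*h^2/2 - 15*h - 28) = 2*(h + 3)/(2*h + 7)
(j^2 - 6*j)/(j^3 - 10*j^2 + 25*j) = (j - 6)/(j^2 - 10*j + 25)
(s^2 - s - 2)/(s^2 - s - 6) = (-s^2 + s + 2)/(-s^2 + s + 6)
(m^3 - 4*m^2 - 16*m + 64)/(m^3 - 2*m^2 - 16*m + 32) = (m - 4)/(m - 2)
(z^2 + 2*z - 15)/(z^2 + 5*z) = (z - 3)/z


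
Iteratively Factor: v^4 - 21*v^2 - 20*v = (v + 4)*(v^3 - 4*v^2 - 5*v) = (v - 5)*(v + 4)*(v^2 + v) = v*(v - 5)*(v + 4)*(v + 1)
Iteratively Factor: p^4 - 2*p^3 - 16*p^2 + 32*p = (p + 4)*(p^3 - 6*p^2 + 8*p) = (p - 4)*(p + 4)*(p^2 - 2*p) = p*(p - 4)*(p + 4)*(p - 2)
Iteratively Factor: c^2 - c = (c)*(c - 1)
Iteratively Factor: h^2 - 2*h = (h)*(h - 2)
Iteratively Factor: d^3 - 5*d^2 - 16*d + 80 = (d - 4)*(d^2 - d - 20) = (d - 4)*(d + 4)*(d - 5)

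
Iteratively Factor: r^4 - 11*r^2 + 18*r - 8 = (r - 1)*(r^3 + r^2 - 10*r + 8) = (r - 1)*(r + 4)*(r^2 - 3*r + 2) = (r - 2)*(r - 1)*(r + 4)*(r - 1)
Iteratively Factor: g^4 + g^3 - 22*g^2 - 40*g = (g - 5)*(g^3 + 6*g^2 + 8*g) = g*(g - 5)*(g^2 + 6*g + 8) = g*(g - 5)*(g + 4)*(g + 2)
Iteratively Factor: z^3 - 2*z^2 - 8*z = (z + 2)*(z^2 - 4*z) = (z - 4)*(z + 2)*(z)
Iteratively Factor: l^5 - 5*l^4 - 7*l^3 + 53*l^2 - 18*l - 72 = (l + 1)*(l^4 - 6*l^3 - l^2 + 54*l - 72) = (l - 4)*(l + 1)*(l^3 - 2*l^2 - 9*l + 18) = (l - 4)*(l + 1)*(l + 3)*(l^2 - 5*l + 6) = (l - 4)*(l - 3)*(l + 1)*(l + 3)*(l - 2)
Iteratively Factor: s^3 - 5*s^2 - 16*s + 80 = (s - 4)*(s^2 - s - 20) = (s - 5)*(s - 4)*(s + 4)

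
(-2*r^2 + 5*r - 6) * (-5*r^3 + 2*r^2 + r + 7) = 10*r^5 - 29*r^4 + 38*r^3 - 21*r^2 + 29*r - 42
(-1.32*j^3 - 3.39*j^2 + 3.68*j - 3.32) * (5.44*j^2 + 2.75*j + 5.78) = -7.1808*j^5 - 22.0716*j^4 + 3.0671*j^3 - 27.535*j^2 + 12.1404*j - 19.1896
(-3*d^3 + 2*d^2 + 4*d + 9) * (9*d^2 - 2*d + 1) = -27*d^5 + 24*d^4 + 29*d^3 + 75*d^2 - 14*d + 9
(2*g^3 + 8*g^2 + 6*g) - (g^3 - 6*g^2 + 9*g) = g^3 + 14*g^2 - 3*g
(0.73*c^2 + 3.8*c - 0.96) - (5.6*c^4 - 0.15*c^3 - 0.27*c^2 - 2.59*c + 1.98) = -5.6*c^4 + 0.15*c^3 + 1.0*c^2 + 6.39*c - 2.94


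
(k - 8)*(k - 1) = k^2 - 9*k + 8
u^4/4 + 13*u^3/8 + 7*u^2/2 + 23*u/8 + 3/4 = (u/4 + 1/4)*(u + 1/2)*(u + 2)*(u + 3)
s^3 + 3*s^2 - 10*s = s*(s - 2)*(s + 5)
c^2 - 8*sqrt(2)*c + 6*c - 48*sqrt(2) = (c + 6)*(c - 8*sqrt(2))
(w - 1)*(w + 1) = w^2 - 1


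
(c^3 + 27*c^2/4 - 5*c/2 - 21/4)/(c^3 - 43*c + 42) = (c + 3/4)/(c - 6)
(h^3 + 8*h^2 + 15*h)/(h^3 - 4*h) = (h^2 + 8*h + 15)/(h^2 - 4)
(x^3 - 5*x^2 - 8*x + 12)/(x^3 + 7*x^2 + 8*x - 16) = (x^2 - 4*x - 12)/(x^2 + 8*x + 16)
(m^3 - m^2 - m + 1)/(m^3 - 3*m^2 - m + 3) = (m - 1)/(m - 3)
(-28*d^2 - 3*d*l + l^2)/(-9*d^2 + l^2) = (28*d^2 + 3*d*l - l^2)/(9*d^2 - l^2)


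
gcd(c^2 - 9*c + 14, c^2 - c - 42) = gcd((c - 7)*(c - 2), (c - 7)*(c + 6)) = c - 7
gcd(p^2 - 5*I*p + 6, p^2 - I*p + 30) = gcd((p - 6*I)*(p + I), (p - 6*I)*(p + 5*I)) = p - 6*I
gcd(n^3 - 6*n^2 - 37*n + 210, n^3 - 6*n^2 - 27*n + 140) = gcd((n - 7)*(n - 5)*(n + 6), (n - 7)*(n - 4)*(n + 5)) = n - 7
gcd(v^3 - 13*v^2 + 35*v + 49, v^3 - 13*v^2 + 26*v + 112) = v - 7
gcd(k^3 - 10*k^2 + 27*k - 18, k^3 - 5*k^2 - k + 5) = k - 1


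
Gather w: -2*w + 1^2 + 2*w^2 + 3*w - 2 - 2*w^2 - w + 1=0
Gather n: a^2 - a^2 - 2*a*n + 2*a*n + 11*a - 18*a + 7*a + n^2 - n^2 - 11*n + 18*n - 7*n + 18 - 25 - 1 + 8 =0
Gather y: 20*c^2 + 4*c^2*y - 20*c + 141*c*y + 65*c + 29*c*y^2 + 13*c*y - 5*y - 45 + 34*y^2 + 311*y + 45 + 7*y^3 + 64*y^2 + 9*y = 20*c^2 + 45*c + 7*y^3 + y^2*(29*c + 98) + y*(4*c^2 + 154*c + 315)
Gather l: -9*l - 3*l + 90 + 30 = 120 - 12*l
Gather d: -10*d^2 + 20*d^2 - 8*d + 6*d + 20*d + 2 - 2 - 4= 10*d^2 + 18*d - 4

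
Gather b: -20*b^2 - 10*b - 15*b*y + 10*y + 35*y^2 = -20*b^2 + b*(-15*y - 10) + 35*y^2 + 10*y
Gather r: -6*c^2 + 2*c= -6*c^2 + 2*c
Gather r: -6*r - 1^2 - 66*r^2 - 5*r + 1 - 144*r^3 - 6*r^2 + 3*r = -144*r^3 - 72*r^2 - 8*r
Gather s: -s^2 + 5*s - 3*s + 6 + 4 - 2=-s^2 + 2*s + 8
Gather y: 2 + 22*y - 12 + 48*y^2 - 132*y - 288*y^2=-240*y^2 - 110*y - 10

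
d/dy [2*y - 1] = 2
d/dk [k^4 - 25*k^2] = 4*k^3 - 50*k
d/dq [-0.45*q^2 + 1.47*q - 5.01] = 1.47 - 0.9*q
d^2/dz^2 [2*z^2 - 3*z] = 4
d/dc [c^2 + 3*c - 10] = 2*c + 3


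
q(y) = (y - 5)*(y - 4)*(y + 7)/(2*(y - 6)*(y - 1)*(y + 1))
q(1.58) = -5.37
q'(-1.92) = -7.04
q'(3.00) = 0.76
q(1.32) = -11.81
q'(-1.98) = -6.16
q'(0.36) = 8.23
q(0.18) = 11.74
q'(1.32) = 45.66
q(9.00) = 0.67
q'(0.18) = 2.51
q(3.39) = -0.19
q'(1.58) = 13.28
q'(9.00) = -0.03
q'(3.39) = 0.45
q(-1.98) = -4.50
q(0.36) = 12.66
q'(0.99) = 47998.36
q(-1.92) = -4.89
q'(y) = (y - 5)*(y - 4)/(2*(y - 6)*(y - 1)*(y + 1)) - (y - 5)*(y - 4)*(y + 7)/(2*(y - 6)*(y - 1)*(y + 1)^2) - (y - 5)*(y - 4)*(y + 7)/(2*(y - 6)*(y - 1)^2*(y + 1)) + (y - 5)*(y + 7)/(2*(y - 6)*(y - 1)*(y + 1)) + (y - 4)*(y + 7)/(2*(y - 6)*(y - 1)*(y + 1)) - (y - 5)*(y - 4)*(y + 7)/(2*(y - 6)^2*(y - 1)*(y + 1))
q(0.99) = 483.66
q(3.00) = -0.42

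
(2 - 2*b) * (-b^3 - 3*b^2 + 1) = 2*b^4 + 4*b^3 - 6*b^2 - 2*b + 2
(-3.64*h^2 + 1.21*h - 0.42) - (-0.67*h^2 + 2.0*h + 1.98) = -2.97*h^2 - 0.79*h - 2.4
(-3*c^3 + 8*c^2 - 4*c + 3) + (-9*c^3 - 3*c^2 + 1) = -12*c^3 + 5*c^2 - 4*c + 4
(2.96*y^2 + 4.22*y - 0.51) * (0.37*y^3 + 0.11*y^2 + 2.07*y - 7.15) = 1.0952*y^5 + 1.887*y^4 + 6.4027*y^3 - 12.4847*y^2 - 31.2287*y + 3.6465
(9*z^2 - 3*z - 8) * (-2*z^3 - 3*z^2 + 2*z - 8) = -18*z^5 - 21*z^4 + 43*z^3 - 54*z^2 + 8*z + 64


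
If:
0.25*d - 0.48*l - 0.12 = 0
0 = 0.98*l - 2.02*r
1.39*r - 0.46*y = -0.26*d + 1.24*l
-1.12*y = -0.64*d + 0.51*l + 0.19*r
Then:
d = 0.47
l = -0.00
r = -0.00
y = 0.27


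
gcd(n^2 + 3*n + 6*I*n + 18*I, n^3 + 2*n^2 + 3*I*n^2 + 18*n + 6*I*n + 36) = n + 6*I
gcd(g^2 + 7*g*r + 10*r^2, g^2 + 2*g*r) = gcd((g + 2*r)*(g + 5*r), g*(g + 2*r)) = g + 2*r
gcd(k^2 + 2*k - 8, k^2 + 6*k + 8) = k + 4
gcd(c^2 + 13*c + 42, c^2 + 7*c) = c + 7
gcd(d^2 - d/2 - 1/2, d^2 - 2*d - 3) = 1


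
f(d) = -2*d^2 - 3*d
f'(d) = -4*d - 3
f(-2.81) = -7.36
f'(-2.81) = 8.24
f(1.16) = -6.17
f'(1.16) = -7.64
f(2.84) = -24.65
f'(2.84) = -14.36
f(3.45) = -34.16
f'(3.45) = -16.80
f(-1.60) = -0.32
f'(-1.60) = 3.40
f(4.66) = -57.41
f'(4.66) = -21.64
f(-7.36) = -86.26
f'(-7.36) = 26.44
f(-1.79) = -1.04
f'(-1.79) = 4.16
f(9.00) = -189.00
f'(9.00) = -39.00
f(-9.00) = -135.00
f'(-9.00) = 33.00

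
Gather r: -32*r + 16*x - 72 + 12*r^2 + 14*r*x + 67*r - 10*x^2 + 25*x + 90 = 12*r^2 + r*(14*x + 35) - 10*x^2 + 41*x + 18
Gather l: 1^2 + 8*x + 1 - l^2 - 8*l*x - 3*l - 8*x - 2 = -l^2 + l*(-8*x - 3)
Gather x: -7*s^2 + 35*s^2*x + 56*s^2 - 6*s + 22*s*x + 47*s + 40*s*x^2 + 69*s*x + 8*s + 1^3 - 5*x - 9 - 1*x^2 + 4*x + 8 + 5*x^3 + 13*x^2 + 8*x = 49*s^2 + 49*s + 5*x^3 + x^2*(40*s + 12) + x*(35*s^2 + 91*s + 7)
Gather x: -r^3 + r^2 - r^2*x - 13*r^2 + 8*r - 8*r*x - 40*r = -r^3 - 12*r^2 - 32*r + x*(-r^2 - 8*r)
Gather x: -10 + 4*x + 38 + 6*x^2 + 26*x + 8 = 6*x^2 + 30*x + 36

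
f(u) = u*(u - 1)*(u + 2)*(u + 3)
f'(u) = u*(u - 1)*(u + 2) + u*(u - 1)*(u + 3) + u*(u + 2)*(u + 3) + (u - 1)*(u + 2)*(u + 3) = 4*u^3 + 12*u^2 + 2*u - 6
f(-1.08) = 3.97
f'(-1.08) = 0.80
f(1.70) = 20.69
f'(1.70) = 51.73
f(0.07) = -0.41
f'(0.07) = -5.80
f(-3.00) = 0.00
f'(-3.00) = -12.00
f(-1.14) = 3.90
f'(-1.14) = 1.39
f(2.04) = 43.20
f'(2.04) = 81.98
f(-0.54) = 2.99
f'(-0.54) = -4.21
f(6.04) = 2212.54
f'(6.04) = 1325.25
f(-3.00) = 0.00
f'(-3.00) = -12.00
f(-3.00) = 0.00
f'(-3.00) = -12.00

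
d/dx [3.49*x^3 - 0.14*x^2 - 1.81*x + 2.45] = 10.47*x^2 - 0.28*x - 1.81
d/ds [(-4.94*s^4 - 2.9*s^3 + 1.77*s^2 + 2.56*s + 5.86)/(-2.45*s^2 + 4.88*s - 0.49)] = (24.206*s^5 - 65.2166*s^4 - 18.6216*s^3 + 19.1726*s^2 + 26.9794*s - 29.8512)/(6.0025*s^4 - 23.912*s^3 + 26.2154*s^2 - 4.7824*s + 0.2401)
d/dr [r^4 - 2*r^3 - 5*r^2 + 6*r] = 4*r^3 - 6*r^2 - 10*r + 6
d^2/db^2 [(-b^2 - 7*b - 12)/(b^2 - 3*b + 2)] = 20*(-b^3 - 3*b^2 + 15*b - 13)/(b^6 - 9*b^5 + 33*b^4 - 63*b^3 + 66*b^2 - 36*b + 8)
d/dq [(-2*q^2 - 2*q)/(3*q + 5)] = 2*(-3*q^2 - 10*q - 5)/(9*q^2 + 30*q + 25)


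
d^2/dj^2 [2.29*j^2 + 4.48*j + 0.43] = 4.58000000000000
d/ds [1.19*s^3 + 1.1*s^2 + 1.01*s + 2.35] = 3.57*s^2 + 2.2*s + 1.01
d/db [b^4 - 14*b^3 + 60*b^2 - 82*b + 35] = 4*b^3 - 42*b^2 + 120*b - 82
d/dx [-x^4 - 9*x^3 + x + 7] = -4*x^3 - 27*x^2 + 1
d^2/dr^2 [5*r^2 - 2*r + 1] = 10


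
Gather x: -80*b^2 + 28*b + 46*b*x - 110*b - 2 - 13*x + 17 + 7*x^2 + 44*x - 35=-80*b^2 - 82*b + 7*x^2 + x*(46*b + 31) - 20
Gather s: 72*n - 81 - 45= 72*n - 126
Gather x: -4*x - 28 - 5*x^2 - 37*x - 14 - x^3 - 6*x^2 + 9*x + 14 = -x^3 - 11*x^2 - 32*x - 28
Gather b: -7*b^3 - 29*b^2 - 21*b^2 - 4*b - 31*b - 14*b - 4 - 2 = -7*b^3 - 50*b^2 - 49*b - 6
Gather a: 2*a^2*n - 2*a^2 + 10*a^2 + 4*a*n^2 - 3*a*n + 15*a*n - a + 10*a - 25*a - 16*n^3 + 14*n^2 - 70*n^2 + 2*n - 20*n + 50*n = a^2*(2*n + 8) + a*(4*n^2 + 12*n - 16) - 16*n^3 - 56*n^2 + 32*n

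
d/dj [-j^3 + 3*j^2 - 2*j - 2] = -3*j^2 + 6*j - 2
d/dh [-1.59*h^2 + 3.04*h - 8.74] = 3.04 - 3.18*h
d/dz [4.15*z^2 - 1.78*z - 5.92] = 8.3*z - 1.78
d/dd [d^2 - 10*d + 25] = 2*d - 10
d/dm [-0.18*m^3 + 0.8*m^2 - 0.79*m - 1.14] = -0.54*m^2 + 1.6*m - 0.79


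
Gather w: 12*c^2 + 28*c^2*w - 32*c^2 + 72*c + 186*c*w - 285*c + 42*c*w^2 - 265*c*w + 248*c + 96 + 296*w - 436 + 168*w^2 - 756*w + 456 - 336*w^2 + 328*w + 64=-20*c^2 + 35*c + w^2*(42*c - 168) + w*(28*c^2 - 79*c - 132) + 180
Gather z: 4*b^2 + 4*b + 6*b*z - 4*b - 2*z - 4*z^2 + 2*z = 4*b^2 + 6*b*z - 4*z^2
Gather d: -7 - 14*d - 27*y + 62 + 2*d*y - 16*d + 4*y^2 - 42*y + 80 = d*(2*y - 30) + 4*y^2 - 69*y + 135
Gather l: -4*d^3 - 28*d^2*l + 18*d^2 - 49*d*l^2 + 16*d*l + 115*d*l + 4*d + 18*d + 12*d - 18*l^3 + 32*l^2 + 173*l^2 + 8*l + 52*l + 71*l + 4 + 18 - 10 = -4*d^3 + 18*d^2 + 34*d - 18*l^3 + l^2*(205 - 49*d) + l*(-28*d^2 + 131*d + 131) + 12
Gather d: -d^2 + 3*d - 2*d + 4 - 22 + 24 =-d^2 + d + 6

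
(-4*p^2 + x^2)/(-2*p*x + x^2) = (2*p + x)/x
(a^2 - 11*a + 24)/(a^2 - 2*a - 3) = (a - 8)/(a + 1)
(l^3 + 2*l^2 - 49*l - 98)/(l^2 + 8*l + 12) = (l^2 - 49)/(l + 6)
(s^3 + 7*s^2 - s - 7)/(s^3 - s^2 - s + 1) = (s + 7)/(s - 1)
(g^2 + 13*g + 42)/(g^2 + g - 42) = (g + 6)/(g - 6)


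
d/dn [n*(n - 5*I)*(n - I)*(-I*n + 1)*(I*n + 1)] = 5*n^4 - 24*I*n^3 - 12*n^2 - 12*I*n - 5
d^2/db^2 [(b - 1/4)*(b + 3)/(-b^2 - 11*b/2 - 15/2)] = 44/(8*b^3 + 60*b^2 + 150*b + 125)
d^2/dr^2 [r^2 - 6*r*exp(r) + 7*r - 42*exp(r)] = -6*r*exp(r) - 54*exp(r) + 2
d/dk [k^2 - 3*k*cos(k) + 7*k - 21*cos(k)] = 3*k*sin(k) + 2*k + 21*sin(k) - 3*cos(k) + 7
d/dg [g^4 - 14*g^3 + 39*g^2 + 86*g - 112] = 4*g^3 - 42*g^2 + 78*g + 86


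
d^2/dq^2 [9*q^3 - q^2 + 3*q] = 54*q - 2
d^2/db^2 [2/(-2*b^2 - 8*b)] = 2*(b*(b + 4) - 4*(b + 2)^2)/(b^3*(b + 4)^3)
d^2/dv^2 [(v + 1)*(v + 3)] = 2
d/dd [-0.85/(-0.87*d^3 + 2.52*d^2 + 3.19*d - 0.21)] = (-2.2185*d^2 + 4.284*d + 2.7115)/(0.87*d^3 - 2.52*d^2 - 3.19*d + 0.21)^2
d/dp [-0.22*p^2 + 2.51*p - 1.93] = 2.51 - 0.44*p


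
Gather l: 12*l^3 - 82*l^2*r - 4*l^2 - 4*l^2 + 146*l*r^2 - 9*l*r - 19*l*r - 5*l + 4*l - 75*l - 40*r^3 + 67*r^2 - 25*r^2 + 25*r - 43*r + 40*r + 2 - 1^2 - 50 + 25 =12*l^3 + l^2*(-82*r - 8) + l*(146*r^2 - 28*r - 76) - 40*r^3 + 42*r^2 + 22*r - 24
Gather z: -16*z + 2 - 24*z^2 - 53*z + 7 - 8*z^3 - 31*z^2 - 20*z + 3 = -8*z^3 - 55*z^2 - 89*z + 12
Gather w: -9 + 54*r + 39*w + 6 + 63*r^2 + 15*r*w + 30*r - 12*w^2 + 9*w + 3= 63*r^2 + 84*r - 12*w^2 + w*(15*r + 48)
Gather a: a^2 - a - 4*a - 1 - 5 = a^2 - 5*a - 6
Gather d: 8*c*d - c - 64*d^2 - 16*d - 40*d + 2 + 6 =-c - 64*d^2 + d*(8*c - 56) + 8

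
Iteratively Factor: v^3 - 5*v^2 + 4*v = (v)*(v^2 - 5*v + 4) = v*(v - 4)*(v - 1)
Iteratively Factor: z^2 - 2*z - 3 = (z - 3)*(z + 1)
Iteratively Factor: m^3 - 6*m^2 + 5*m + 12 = (m - 4)*(m^2 - 2*m - 3) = (m - 4)*(m + 1)*(m - 3)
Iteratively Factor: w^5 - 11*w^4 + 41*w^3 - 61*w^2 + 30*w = (w)*(w^4 - 11*w^3 + 41*w^2 - 61*w + 30) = w*(w - 5)*(w^3 - 6*w^2 + 11*w - 6) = w*(w - 5)*(w - 2)*(w^2 - 4*w + 3) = w*(w - 5)*(w - 3)*(w - 2)*(w - 1)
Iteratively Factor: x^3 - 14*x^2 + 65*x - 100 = (x - 5)*(x^2 - 9*x + 20) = (x - 5)*(x - 4)*(x - 5)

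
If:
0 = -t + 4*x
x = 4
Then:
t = 16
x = 4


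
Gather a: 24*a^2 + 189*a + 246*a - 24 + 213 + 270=24*a^2 + 435*a + 459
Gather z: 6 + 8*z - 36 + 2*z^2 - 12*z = 2*z^2 - 4*z - 30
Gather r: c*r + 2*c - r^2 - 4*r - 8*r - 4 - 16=2*c - r^2 + r*(c - 12) - 20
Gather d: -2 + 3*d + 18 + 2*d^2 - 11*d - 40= 2*d^2 - 8*d - 24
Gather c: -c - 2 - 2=-c - 4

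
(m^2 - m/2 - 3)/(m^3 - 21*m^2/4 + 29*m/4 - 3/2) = 2*(2*m + 3)/(4*m^2 - 13*m + 3)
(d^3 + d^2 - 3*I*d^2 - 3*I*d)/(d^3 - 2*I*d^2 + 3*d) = (d + 1)/(d + I)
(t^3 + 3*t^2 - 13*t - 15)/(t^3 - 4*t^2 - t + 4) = (t^2 + 2*t - 15)/(t^2 - 5*t + 4)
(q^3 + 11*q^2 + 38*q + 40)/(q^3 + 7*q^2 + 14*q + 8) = (q + 5)/(q + 1)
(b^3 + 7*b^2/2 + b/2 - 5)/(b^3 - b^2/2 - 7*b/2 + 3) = (2*b + 5)/(2*b - 3)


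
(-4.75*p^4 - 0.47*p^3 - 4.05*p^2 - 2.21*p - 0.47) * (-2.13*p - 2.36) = 10.1175*p^5 + 12.2111*p^4 + 9.7357*p^3 + 14.2653*p^2 + 6.2167*p + 1.1092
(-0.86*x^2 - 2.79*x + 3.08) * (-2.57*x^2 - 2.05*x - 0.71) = 2.2102*x^4 + 8.9333*x^3 - 1.5855*x^2 - 4.3331*x - 2.1868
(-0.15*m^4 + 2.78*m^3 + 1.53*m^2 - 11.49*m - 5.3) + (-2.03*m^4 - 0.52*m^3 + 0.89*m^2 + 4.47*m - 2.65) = -2.18*m^4 + 2.26*m^3 + 2.42*m^2 - 7.02*m - 7.95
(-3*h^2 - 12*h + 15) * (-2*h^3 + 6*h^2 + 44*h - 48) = 6*h^5 + 6*h^4 - 234*h^3 - 294*h^2 + 1236*h - 720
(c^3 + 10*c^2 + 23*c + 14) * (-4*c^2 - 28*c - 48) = -4*c^5 - 68*c^4 - 420*c^3 - 1180*c^2 - 1496*c - 672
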